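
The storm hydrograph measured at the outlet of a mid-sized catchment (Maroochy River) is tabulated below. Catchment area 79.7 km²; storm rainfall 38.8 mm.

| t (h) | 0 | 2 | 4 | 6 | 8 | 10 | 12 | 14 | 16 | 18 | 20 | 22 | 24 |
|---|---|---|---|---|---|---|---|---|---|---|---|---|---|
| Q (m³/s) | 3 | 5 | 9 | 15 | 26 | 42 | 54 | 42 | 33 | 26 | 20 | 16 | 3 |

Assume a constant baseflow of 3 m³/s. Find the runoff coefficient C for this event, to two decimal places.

C ≈ 0.59

ΣQ_DR = 255.0 m³/s; V = ΣQ_DR·Δt = 1.836 × 10^6 m³.
Runoff depth d = V / A = 23.04 mm.
C = d / P = 23.04 / 38.8 = 0.59.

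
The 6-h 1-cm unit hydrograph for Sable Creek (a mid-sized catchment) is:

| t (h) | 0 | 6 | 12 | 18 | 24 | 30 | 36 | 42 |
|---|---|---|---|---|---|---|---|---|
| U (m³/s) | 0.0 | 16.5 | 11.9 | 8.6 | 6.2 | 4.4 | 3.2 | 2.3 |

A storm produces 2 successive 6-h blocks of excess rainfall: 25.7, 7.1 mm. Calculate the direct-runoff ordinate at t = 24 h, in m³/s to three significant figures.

By discrete convolution, Q_j = Σ (P_i / 10 mm) · U_{j−i}.
At t = 24 h (j=4): Q = (25.7/10)·6.2 + (7.1/10)·8.6 = 22.0 m³/s.

Q ≈ 22.0 m³/s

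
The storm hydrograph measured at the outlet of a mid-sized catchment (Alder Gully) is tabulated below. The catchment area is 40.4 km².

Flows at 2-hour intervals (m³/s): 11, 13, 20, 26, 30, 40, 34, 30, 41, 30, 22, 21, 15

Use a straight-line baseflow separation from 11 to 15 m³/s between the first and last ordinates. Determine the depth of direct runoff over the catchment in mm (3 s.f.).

d ≈ 29.2 mm

Direct runoff: 0.00, 1.67, 8.33, 14.00, 17.67, 27.33, 21.00, 16.67, 27.33, 16.00, 7.67, 6.33, 0.00 m³/s; ΣQ_DR = 164.0 m³/s.
V = ΣQ_DR · Δt = 164.0 × 7200 s = 1.181 × 10^6 m³.
Over A = 40.4 km², depth = V / A = 29.2 mm.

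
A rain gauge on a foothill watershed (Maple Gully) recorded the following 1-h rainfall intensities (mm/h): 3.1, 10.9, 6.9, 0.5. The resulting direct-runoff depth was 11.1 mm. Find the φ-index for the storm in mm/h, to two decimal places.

Only the 2 blocks with intensity above φ contribute runoff: 10.9, 6.9 mm/h.
Σ(I−φ)·Δt = d  ⇒  (10.9+6.9 − 2φ)·1 = 11.1
φ = (17.80 − 11.1/1) / 2 = 3.35 mm/h.

φ ≈ 3.35 mm/h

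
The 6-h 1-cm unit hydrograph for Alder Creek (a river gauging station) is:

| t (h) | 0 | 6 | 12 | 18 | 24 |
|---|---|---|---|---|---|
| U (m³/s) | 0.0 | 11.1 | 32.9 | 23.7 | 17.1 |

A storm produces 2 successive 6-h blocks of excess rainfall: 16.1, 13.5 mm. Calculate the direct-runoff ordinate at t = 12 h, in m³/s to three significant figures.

Q ≈ 68.0 m³/s

By discrete convolution, Q_j = Σ (P_i / 10 mm) · U_{j−i}.
At t = 12 h (j=2): Q = (16.1/10)·32.9 + (13.5/10)·11.1 = 68.0 m³/s.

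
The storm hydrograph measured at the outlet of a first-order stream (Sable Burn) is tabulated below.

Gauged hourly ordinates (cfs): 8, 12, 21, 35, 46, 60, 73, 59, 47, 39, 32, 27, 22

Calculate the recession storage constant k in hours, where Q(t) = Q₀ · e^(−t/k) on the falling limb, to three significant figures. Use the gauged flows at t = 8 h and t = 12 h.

On the falling limb, Q drops from 47 to 22 cfs between t = 8 h and t = 12 h (Δt = 4 h).
k = −Δt / ln(Q₂/Q₁) = −4 / ln(22/47) = 5.27 h.

k ≈ 5.27 h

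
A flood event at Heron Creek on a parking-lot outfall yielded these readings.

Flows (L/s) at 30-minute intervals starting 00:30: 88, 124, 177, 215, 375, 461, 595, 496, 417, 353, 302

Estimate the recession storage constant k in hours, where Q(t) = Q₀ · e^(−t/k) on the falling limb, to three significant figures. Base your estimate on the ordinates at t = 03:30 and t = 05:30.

On the falling limb, Q drops from 595 to 302 L/s between t = 03:30 and t = 05:30 (Δt = 2 h).
k = −Δt / ln(Q₂/Q₁) = −2 / ln(302/595) = 2.95 h.

k ≈ 2.95 h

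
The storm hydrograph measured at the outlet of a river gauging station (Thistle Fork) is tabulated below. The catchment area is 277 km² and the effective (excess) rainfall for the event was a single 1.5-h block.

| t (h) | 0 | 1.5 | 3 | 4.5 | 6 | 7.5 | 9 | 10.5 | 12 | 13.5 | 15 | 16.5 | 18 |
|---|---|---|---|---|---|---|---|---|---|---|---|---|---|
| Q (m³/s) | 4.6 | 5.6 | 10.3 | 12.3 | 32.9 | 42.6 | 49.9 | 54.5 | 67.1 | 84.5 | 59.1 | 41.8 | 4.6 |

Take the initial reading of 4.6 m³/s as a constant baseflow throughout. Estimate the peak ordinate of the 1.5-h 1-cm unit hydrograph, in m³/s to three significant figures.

Direct runoff: 0.0, 1.0, 5.7, 7.7, 28.3, 38.0, 45.3, 49.9, 62.5, 79.9, 54.5, 37.2, 0.0 m³/s; ΣQ_DR = 410.0 m³/s, peak = 79.9 m³/s.
Runoff depth d = ΣQ_DR·Δt / A = 410.0 × 5400 / (277 km²) = 7.993 mm.
The 1-cm UH is the DRH scaled by (10 mm)/d, so U_p = 79.9 × 10/7.993 = 100 m³/s.

U_p ≈ 100 m³/s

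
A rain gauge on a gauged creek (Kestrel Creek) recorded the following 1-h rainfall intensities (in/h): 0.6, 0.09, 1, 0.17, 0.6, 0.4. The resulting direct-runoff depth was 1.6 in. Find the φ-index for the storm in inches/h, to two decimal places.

Only the 4 blocks with intensity above φ contribute runoff: 0.6, 1, 0.6, 0.4 in/h.
Σ(I−φ)·Δt = d  ⇒  (0.6+1+0.6+0.4 − 4φ)·1 = 1.6
φ = (2.600 − 1.6/1) / 4 = 0.25 in/h.

φ ≈ 0.25 in/h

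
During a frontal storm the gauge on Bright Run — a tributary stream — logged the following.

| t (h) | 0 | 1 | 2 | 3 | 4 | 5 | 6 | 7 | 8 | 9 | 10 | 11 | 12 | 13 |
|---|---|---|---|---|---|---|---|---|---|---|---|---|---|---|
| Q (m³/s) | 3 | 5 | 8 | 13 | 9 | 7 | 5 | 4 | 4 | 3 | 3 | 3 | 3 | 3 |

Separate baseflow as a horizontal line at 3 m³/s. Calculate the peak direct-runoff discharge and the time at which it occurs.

Subtracting baseflow gives direct-runoff ordinates: 0.0, 2.0, 5.0, 10.0, 6.0, 4.0, 2.0, 1.0, 1.0, 0.0, 0.0, 0.0, 0.0, 0.0 m³/s.
The maximum is 10.0 m³/s, occurring at the reading for t = 3 h.

Q_p = 10.0 m³/s at t = 3 h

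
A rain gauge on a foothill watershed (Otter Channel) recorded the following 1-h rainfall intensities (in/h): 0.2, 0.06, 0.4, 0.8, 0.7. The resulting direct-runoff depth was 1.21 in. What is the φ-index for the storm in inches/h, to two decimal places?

φ ≈ 0.23 in/h

Only the 3 blocks with intensity above φ contribute runoff: 0.4, 0.8, 0.7 in/h.
Σ(I−φ)·Δt = d  ⇒  (0.4+0.8+0.7 − 3φ)·1 = 1.21
φ = (1.900 − 1.21/1) / 3 = 0.23 in/h.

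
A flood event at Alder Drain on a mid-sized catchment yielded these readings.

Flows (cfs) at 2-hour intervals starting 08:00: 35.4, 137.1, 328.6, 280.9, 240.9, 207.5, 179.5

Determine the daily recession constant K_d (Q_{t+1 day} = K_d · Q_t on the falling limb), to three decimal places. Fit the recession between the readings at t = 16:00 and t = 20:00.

Between t = 16:00 and t = 20:00 the flow falls from 240.9 to 179.5 cfs over 2×2 h = 4 h.
Per-interval ratio K = (179.5/240.9)^(1/2) = 0.8632; K_d = K^(24/2) = 0.171.

K_d ≈ 0.171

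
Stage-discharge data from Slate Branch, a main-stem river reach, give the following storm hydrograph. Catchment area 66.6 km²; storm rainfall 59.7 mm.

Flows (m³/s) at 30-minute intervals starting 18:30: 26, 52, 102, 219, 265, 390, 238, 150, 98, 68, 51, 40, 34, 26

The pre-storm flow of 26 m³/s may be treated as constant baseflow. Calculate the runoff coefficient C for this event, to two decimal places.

C ≈ 0.63

ΣQ_DR = 1395 m³/s; V = ΣQ_DR·Δt = 2.511 × 10^6 m³.
Runoff depth d = V / A = 37.70 mm.
C = d / P = 37.70 / 59.7 = 0.63.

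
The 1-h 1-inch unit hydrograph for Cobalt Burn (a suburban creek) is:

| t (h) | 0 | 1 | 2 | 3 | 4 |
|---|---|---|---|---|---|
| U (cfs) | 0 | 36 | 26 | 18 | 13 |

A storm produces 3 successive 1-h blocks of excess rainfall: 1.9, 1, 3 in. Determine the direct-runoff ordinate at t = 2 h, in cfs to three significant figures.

By discrete convolution, Q_j = Σ (P_i / 1 in) · U_{j−i}.
At t = 2 h (j=2): Q = (1.9/1)·26 + (1/1)·36 + (3/1)·0 = 85.4 cfs.

Q ≈ 85.4 cfs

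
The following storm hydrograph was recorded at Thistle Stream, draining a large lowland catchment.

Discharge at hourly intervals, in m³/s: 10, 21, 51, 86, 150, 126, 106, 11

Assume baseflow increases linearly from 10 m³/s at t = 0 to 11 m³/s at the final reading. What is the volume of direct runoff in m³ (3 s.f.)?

Direct-runoff ordinates (Q − Q_b): 0.00, 10.86, 40.71, 75.57, 139.43, 115.29, 95.14, 0.00 m³/s.
ΣQ_DR = 477.0 m³/s.
With Δt = 1 h = 3600 s, V = ΣQ_DR · Δt = 477.0 × 3600 = 1.72 × 10^6 m³.

V ≈ 1.72 × 10^6 m³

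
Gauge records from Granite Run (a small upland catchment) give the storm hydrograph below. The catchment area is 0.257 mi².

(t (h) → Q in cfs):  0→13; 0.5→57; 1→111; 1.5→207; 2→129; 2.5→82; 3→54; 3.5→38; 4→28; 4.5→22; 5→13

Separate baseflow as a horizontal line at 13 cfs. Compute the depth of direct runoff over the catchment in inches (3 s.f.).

d ≈ 1.84 in

Direct runoff: 0.0, 44.0, 98.0, 194.0, 116.0, 69.0, 41.0, 25.0, 15.0, 9.0, 0.0 cfs; ΣQ_DR = 611.0 cfs.
V = ΣQ_DR · Δt = 611.0 × 1800 s = 1.100 × 10^6 ft³.
Over A = 0.257 mi², depth = V / A = 1.84 in.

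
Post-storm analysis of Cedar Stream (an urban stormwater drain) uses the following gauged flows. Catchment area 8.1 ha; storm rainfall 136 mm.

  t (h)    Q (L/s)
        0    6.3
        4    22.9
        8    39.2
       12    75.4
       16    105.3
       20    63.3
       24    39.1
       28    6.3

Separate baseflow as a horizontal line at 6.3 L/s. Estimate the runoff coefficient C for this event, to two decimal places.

ΣQ_DR = 307.4 L/s; V = ΣQ_DR·Δt = 4.427 × 10^6 L.
Runoff depth d = V / A = 54.65 mm.
C = d / P = 54.65 / 136 = 0.40.

C ≈ 0.40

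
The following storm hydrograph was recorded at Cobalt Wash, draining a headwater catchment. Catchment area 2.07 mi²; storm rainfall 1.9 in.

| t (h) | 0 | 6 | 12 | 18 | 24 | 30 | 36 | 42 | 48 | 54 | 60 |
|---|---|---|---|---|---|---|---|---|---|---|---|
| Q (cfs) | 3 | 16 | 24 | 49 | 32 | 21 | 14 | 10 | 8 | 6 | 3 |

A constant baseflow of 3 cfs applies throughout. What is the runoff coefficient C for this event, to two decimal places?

C ≈ 0.36

ΣQ_DR = 153.0 cfs; V = ΣQ_DR·Δt = 3.305 × 10^6 ft³.
Runoff depth d = V / A = 0.6872 in.
C = d / P = 0.6872 / 1.9 = 0.36.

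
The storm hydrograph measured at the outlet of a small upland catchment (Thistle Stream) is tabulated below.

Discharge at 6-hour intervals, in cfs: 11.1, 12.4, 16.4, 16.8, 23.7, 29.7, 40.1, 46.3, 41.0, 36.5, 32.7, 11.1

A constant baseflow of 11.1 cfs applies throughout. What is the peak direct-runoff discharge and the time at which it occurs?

Subtracting baseflow gives direct-runoff ordinates: 0.0, 1.3, 5.3, 5.7, 12.6, 18.6, 29.0, 35.2, 29.9, 25.4, 21.6, 0.0 cfs.
The maximum is 35.2 cfs, occurring at the reading for t = 42 h.

Q_p = 35.2 cfs at t = 42 h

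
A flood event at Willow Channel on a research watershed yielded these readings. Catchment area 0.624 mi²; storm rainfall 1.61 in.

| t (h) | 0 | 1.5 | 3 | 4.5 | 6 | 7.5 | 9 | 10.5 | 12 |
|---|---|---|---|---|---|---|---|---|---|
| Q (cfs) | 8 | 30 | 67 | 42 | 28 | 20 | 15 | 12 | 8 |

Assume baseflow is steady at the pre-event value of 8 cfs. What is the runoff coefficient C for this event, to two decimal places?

ΣQ_DR = 158.0 cfs; V = ΣQ_DR·Δt = 8.532 × 10^5 ft³.
Runoff depth d = V / A = 0.5885 in.
C = d / P = 0.5885 / 1.61 = 0.37.

C ≈ 0.37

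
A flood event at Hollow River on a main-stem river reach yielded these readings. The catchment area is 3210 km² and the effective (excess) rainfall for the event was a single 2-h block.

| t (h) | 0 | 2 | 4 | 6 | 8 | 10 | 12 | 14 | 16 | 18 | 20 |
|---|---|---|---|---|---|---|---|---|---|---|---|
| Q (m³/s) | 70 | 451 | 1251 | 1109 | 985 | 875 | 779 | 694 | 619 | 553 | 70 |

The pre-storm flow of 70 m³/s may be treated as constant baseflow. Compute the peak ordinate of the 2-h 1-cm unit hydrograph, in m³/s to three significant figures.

Direct runoff: 0.0, 381.0, 1181.0, 1039.0, 915.0, 805.0, 709.0, 624.0, 549.0, 483.0, 0.0 m³/s; ΣQ_DR = 6686 m³/s, peak = 1181.0 m³/s.
Runoff depth d = ΣQ_DR·Δt / A = 6686 × 7200 / (3210 km²) = 15.00 mm.
The 1-cm UH is the DRH scaled by (10 mm)/d, so U_p = 1181.0 × 10/15.00 = 788 m³/s.

U_p ≈ 788 m³/s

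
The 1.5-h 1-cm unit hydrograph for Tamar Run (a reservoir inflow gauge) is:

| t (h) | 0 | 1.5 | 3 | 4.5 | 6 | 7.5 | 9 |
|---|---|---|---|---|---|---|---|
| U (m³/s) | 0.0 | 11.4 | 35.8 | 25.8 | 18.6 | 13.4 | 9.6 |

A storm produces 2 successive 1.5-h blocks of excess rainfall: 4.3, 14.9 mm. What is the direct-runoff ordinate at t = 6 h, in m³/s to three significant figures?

Q ≈ 46.4 m³/s

By discrete convolution, Q_j = Σ (P_i / 10 mm) · U_{j−i}.
At t = 6 h (j=4): Q = (4.3/10)·18.6 + (14.9/10)·25.8 = 46.4 m³/s.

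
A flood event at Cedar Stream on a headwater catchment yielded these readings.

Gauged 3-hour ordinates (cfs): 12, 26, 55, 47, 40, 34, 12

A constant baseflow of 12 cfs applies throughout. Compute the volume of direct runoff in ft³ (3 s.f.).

V ≈ 1.53 × 10^6 ft³

Direct-runoff ordinates (Q − Q_b): 0.0, 14.0, 43.0, 35.0, 28.0, 22.0, 0.0 cfs.
ΣQ_DR = 142.0 cfs.
With Δt = 3 h = 10800 s, V = ΣQ_DR · Δt = 142.0 × 10800 = 1.53 × 10^6 ft³.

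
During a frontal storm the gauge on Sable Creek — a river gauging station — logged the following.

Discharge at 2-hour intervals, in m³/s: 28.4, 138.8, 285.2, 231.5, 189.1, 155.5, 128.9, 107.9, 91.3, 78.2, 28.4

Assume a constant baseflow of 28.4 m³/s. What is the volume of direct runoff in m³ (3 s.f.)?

Direct-runoff ordinates (Q − Q_b): 0.0, 110.4, 256.8, 203.1, 160.7, 127.1, 100.5, 79.5, 62.9, 49.8, 0.0 m³/s.
ΣQ_DR = 1151 m³/s.
With Δt = 2 h = 7200 s, V = ΣQ_DR · Δt = 1151 × 7200 = 8.29 × 10^6 m³.

V ≈ 8.29 × 10^6 m³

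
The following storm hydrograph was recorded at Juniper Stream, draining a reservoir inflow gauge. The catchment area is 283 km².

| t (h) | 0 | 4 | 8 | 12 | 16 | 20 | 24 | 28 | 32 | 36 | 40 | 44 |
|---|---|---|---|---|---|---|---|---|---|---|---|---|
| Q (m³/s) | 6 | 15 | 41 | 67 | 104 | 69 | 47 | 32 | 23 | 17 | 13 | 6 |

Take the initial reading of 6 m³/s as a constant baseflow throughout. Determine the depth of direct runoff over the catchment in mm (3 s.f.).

d ≈ 18.7 mm

Direct runoff: 0.0, 9.0, 35.0, 61.0, 98.0, 63.0, 41.0, 26.0, 17.0, 11.0, 7.0, 0.0 m³/s; ΣQ_DR = 368.0 m³/s.
V = ΣQ_DR · Δt = 368.0 × 14400 s = 5.299 × 10^6 m³.
Over A = 283 km², depth = V / A = 18.7 mm.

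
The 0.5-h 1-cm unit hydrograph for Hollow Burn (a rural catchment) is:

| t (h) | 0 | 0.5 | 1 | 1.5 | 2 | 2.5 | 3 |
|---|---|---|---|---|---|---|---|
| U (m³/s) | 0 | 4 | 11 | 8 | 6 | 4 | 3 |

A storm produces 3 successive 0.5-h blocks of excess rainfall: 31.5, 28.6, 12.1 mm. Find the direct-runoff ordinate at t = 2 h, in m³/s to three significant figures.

Q ≈ 55.1 m³/s

By discrete convolution, Q_j = Σ (P_i / 10 mm) · U_{j−i}.
At t = 2 h (j=4): Q = (31.5/10)·6 + (28.6/10)·8 + (12.1/10)·11 = 55.1 m³/s.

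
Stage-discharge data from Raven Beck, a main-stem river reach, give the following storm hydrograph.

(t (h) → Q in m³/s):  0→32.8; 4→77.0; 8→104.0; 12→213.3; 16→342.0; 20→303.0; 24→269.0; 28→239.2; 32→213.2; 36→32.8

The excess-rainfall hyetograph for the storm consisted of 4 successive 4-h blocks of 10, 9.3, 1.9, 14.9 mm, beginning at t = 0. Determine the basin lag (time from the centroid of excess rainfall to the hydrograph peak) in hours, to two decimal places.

t_L ≈ 7.60 h

Centroid of excess rainfall: t_c = Σ P_i·t̄_i / ΣP_i = 8.4044 h (block centres at 2, 6, 10, 14 h).
Hydrograph peak occurs at t = 16 h, so basin lag t_L = 16 − 8.4044 = 7.60 h.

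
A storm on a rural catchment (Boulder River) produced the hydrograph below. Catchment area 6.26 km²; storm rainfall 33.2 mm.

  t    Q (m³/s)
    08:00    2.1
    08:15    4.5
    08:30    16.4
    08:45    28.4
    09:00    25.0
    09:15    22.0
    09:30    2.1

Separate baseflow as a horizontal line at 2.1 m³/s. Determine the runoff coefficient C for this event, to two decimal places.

C ≈ 0.37

ΣQ_DR = 85.80 m³/s; V = ΣQ_DR·Δt = 77220 m³.
Runoff depth d = V / A = 12.34 mm.
C = d / P = 12.34 / 33.2 = 0.37.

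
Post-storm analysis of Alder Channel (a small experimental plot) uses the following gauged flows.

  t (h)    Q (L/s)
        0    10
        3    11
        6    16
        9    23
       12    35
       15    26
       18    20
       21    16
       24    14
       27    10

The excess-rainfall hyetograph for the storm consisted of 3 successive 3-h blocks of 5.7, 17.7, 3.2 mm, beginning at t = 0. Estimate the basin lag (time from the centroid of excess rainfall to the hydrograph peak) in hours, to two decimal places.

Centroid of excess rainfall: t_c = Σ P_i·t̄_i / ΣP_i = 4.2180 h (block centres at 1.5, 4.5, 7.5 h).
Hydrograph peak occurs at t = 12 h, so basin lag t_L = 12 − 4.2180 = 7.78 h.

t_L ≈ 7.78 h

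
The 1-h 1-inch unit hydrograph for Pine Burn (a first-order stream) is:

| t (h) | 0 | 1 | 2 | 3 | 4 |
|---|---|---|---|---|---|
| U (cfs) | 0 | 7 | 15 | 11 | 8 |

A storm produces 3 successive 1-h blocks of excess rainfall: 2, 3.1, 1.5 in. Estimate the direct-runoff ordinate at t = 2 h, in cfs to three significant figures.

By discrete convolution, Q_j = Σ (P_i / 1 in) · U_{j−i}.
At t = 2 h (j=2): Q = (2/1)·15 + (3.1/1)·7 + (1.5/1)·0 = 51.7 cfs.

Q ≈ 51.7 cfs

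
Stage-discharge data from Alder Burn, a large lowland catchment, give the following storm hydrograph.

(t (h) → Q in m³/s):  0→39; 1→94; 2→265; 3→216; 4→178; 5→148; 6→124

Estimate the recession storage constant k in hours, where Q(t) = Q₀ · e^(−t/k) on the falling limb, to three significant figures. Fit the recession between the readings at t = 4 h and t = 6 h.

k ≈ 5.53 h

On the falling limb, Q drops from 178 to 124 m³/s between t = 4 h and t = 6 h (Δt = 2 h).
k = −Δt / ln(Q₂/Q₁) = −2 / ln(124/178) = 5.53 h.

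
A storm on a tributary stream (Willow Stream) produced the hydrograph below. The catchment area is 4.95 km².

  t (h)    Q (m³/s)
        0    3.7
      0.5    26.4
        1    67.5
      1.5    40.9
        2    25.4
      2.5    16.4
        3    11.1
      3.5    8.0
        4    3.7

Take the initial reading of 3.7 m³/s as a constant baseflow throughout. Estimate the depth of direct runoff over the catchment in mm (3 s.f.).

d ≈ 61.7 mm

Direct runoff: 0.0, 22.7, 63.8, 37.2, 21.7, 12.7, 7.4, 4.3, 0.0 m³/s; ΣQ_DR = 169.8 m³/s.
V = ΣQ_DR · Δt = 169.8 × 1800 s = 3.056 × 10^5 m³.
Over A = 4.95 km², depth = V / A = 61.7 mm.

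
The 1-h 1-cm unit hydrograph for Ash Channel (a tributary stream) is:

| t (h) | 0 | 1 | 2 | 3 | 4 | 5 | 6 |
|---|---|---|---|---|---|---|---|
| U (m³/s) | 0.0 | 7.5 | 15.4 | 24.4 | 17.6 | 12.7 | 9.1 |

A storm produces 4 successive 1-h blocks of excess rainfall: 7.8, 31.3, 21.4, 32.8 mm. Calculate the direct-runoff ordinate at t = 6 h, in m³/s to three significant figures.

Q ≈ 165 m³/s

By discrete convolution, Q_j = Σ (P_i / 10 mm) · U_{j−i}.
At t = 6 h (j=6): Q = (7.8/10)·9.1 + (31.3/10)·12.7 + (21.4/10)·17.6 + (32.8/10)·24.4 = 165 m³/s.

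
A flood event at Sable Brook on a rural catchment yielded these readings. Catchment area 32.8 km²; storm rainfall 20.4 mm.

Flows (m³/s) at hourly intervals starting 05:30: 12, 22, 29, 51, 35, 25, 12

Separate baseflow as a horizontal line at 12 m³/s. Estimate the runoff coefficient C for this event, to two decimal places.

ΣQ_DR = 102.0 m³/s; V = ΣQ_DR·Δt = 3.672 × 10^5 m³.
Runoff depth d = V / A = 11.20 mm.
C = d / P = 11.20 / 20.4 = 0.55.

C ≈ 0.55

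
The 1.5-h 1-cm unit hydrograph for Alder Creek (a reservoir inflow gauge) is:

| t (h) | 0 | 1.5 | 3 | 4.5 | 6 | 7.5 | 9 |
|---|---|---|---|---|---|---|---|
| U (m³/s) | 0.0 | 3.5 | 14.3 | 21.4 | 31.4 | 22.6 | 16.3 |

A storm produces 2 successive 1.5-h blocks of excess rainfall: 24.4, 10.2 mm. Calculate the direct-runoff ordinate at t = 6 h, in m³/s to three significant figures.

By discrete convolution, Q_j = Σ (P_i / 10 mm) · U_{j−i}.
At t = 6 h (j=4): Q = (24.4/10)·31.4 + (10.2/10)·21.4 = 98.4 m³/s.

Q ≈ 98.4 m³/s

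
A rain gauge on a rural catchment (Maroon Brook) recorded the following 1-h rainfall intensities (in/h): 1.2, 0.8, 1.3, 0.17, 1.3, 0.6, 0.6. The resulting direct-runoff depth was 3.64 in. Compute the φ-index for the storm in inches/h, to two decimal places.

Only the 6 blocks with intensity above φ contribute runoff: 1.2, 0.8, 1.3, 1.3, 0.6, 0.6 in/h.
Σ(I−φ)·Δt = d  ⇒  (1.2+0.8+1.3+1.3+0.6+0.6 − 6φ)·1 = 3.64
φ = (5.800 − 3.64/1) / 6 = 0.36 in/h.

φ ≈ 0.36 in/h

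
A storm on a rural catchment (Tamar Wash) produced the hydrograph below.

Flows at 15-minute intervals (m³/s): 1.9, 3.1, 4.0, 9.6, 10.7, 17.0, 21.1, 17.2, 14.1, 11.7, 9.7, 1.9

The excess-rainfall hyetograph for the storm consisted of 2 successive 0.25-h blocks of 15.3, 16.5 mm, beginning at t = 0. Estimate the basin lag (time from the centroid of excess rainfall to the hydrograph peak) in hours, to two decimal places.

t_L ≈ 1.25 h

Centroid of excess rainfall: t_c = Σ P_i·t̄_i / ΣP_i = 0.2547 h (block centres at 0.125, 0.375 h).
Hydrograph peak occurs at t = 1.5 h, so basin lag t_L = 1.5 − 0.2547 = 1.25 h.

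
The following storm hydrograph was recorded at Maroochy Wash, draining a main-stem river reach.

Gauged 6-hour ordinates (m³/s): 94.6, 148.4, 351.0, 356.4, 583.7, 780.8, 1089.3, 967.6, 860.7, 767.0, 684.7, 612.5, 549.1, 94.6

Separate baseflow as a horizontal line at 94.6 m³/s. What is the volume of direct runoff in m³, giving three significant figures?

Direct-runoff ordinates (Q − Q_b): 0.0, 53.8, 256.4, 261.8, 489.1, 686.2, 994.7, 873.0, 766.1, 672.4, 590.1, 517.9, 454.5, 0.0 m³/s.
ΣQ_DR = 6616 m³/s.
With Δt = 6 h = 21600 s, V = ΣQ_DR · Δt = 6616 × 21600 = 1.43 × 10^8 m³.

V ≈ 1.43 × 10^8 m³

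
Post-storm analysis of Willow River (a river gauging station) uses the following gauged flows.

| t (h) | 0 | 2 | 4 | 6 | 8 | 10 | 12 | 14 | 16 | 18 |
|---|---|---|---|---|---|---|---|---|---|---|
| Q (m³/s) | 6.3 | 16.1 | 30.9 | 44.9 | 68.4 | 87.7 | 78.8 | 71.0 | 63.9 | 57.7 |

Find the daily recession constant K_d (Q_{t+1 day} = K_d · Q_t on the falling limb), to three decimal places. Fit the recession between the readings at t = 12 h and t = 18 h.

K_d ≈ 0.287

Between t = 12 h and t = 18 h the flow falls from 78.8 to 57.7 m³/s over 3×2 h = 6 h.
Per-interval ratio K = (57.7/78.8)^(1/3) = 0.9013; K_d = K^(24/2) = 0.287.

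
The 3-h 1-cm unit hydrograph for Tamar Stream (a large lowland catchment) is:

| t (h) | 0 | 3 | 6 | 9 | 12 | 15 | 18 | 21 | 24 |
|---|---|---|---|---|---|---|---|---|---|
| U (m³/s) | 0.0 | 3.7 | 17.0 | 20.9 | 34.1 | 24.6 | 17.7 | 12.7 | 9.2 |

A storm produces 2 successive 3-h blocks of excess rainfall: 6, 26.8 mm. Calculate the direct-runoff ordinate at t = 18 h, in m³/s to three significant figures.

Q ≈ 76.5 m³/s

By discrete convolution, Q_j = Σ (P_i / 10 mm) · U_{j−i}.
At t = 18 h (j=6): Q = (6/10)·17.7 + (26.8/10)·24.6 = 76.5 m³/s.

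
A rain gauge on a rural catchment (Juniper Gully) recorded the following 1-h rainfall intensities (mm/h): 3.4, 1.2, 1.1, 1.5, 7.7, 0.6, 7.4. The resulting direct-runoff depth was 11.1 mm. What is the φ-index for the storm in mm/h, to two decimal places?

φ ≈ 2.47 mm/h

Only the 3 blocks with intensity above φ contribute runoff: 3.4, 7.7, 7.4 mm/h.
Σ(I−φ)·Δt = d  ⇒  (3.4+7.7+7.4 − 3φ)·1 = 11.1
φ = (18.50 − 11.1/1) / 3 = 2.47 mm/h.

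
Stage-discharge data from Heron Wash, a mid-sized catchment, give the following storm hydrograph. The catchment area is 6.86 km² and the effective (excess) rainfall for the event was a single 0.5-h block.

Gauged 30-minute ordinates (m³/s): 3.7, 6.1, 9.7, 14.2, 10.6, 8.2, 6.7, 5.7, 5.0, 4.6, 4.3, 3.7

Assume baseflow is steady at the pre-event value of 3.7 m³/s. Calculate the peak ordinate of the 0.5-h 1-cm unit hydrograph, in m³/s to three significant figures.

U_p ≈ 10.5 m³/s

Direct runoff: 0.0, 2.4, 6.0, 10.5, 6.9, 4.5, 3.0, 2.0, 1.3, 0.9, 0.6, 0.0 m³/s; ΣQ_DR = 38.10 m³/s, peak = 10.5 m³/s.
Runoff depth d = ΣQ_DR·Δt / A = 38.10 × 1800 / (6.86 km²) = 9.997 mm.
The 1-cm UH is the DRH scaled by (10 mm)/d, so U_p = 10.5 × 10/9.997 = 10.5 m³/s.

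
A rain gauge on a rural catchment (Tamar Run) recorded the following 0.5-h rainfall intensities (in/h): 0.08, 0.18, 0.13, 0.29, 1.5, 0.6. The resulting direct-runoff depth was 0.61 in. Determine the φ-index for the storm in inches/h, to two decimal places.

Only the 2 blocks with intensity above φ contribute runoff: 1.5, 0.6 in/h.
Σ(I−φ)·Δt = d  ⇒  (1.5+0.6 − 2φ)·0.5 = 0.61
φ = (2.100 − 0.61/0.5) / 2 = 0.44 in/h.

φ ≈ 0.44 in/h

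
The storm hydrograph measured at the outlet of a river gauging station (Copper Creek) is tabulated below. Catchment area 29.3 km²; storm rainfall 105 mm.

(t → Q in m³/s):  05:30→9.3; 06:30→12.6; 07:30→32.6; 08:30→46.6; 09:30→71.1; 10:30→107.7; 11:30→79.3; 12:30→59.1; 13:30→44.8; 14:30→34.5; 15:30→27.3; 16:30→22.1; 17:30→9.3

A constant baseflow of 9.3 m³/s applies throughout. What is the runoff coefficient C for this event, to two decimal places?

ΣQ_DR = 435.4 m³/s; V = ΣQ_DR·Δt = 1.567 × 10^6 m³.
Runoff depth d = V / A = 53.50 mm.
C = d / P = 53.50 / 105 = 0.51.

C ≈ 0.51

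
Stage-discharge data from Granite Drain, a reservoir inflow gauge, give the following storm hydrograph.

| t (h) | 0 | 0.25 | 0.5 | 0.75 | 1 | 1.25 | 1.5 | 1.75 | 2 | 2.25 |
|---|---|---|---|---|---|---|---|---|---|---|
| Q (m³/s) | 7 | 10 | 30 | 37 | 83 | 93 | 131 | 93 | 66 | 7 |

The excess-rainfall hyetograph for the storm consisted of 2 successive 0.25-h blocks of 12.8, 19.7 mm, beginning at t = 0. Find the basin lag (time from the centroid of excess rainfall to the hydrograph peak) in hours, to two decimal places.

Centroid of excess rainfall: t_c = Σ P_i·t̄_i / ΣP_i = 0.2765 h (block centres at 0.125, 0.375 h).
Hydrograph peak occurs at t = 1.5 h, so basin lag t_L = 1.5 − 0.2765 = 1.22 h.

t_L ≈ 1.22 h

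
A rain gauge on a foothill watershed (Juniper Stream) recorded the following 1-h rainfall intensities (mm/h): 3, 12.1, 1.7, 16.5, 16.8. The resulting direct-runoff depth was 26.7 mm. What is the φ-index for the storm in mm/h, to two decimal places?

Only the 3 blocks with intensity above φ contribute runoff: 12.1, 16.5, 16.8 mm/h.
Σ(I−φ)·Δt = d  ⇒  (12.1+16.5+16.8 − 3φ)·1 = 26.7
φ = (45.40 − 26.7/1) / 3 = 6.23 mm/h.

φ ≈ 6.23 mm/h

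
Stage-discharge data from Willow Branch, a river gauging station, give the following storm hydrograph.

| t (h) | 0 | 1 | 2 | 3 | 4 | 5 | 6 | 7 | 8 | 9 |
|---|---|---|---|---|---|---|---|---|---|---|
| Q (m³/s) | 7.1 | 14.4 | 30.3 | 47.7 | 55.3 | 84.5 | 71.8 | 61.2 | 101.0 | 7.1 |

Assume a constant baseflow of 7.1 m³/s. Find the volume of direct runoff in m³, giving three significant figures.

V ≈ 1.47 × 10^6 m³

Direct-runoff ordinates (Q − Q_b): 0.0, 7.3, 23.2, 40.6, 48.2, 77.4, 64.7, 54.1, 93.9, 0.0 m³/s.
ΣQ_DR = 409.4 m³/s.
With Δt = 1 h = 3600 s, V = ΣQ_DR · Δt = 409.4 × 3600 = 1.47 × 10^6 m³.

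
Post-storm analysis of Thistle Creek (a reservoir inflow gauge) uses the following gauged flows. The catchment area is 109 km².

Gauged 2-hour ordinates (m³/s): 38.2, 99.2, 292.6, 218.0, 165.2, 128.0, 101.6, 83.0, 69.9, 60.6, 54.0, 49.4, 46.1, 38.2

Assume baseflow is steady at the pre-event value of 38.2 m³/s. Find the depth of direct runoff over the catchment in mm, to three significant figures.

d ≈ 60.1 mm

Direct runoff: 0.0, 61.0, 254.4, 179.8, 127.0, 89.8, 63.4, 44.8, 31.7, 22.4, 15.8, 11.2, 7.9, 0.0 m³/s; ΣQ_DR = 909.2 m³/s.
V = ΣQ_DR · Δt = 909.2 × 7200 s = 6.546 × 10^6 m³.
Over A = 109 km², depth = V / A = 60.1 mm.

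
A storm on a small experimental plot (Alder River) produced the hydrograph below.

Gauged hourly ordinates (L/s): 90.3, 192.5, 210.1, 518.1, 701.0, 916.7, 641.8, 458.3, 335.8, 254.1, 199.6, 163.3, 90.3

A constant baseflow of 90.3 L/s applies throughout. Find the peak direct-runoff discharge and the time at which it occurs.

Q_p = 826.4 L/s at t = 5 h

Subtracting baseflow gives direct-runoff ordinates: 0.0, 102.2, 119.8, 427.8, 610.7, 826.4, 551.5, 368.0, 245.5, 163.8, 109.3, 73.0, 0.0 L/s.
The maximum is 826.4 L/s, occurring at the reading for t = 5 h.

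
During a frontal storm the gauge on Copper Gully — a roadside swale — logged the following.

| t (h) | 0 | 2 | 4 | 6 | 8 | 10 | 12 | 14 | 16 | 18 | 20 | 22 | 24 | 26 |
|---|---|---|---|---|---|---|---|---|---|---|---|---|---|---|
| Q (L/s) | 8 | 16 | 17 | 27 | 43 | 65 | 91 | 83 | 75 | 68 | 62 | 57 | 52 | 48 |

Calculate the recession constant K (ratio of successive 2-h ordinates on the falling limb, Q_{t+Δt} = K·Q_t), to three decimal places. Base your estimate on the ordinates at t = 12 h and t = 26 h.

K ≈ 0.913

Using the recession-limb readings at t = 12 h and t = 26 h: Q falls from 91 to 48 L/s over 7 intervals.
K = (Q₂/Q₁)^(1/7) = (48/91)^(1/7) = 0.913.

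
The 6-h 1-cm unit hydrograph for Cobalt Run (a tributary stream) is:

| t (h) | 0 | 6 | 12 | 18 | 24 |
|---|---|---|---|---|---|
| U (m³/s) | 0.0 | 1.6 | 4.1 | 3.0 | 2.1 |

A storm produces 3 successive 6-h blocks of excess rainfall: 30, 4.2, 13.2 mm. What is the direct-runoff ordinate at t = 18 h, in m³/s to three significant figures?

By discrete convolution, Q_j = Σ (P_i / 10 mm) · U_{j−i}.
At t = 18 h (j=3): Q = (30/10)·3.0 + (4.2/10)·4.1 + (13.2/10)·1.6 = 12.8 m³/s.

Q ≈ 12.8 m³/s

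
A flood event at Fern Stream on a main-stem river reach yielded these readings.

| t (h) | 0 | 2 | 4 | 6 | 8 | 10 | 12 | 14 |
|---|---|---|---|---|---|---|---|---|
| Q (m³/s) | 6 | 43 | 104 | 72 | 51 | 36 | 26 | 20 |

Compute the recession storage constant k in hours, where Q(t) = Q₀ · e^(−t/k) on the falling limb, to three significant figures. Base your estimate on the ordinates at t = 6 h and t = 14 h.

On the falling limb, Q drops from 72 to 20 m³/s between t = 6 h and t = 14 h (Δt = 8 h).
k = −Δt / ln(Q₂/Q₁) = −8 / ln(20/72) = 6.25 h.

k ≈ 6.25 h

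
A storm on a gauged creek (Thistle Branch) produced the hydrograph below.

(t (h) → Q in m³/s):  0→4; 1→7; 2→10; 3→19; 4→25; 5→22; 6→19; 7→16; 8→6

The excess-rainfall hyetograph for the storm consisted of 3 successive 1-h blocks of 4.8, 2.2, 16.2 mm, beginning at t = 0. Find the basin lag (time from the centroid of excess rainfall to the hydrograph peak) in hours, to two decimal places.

t_L ≈ 2.01 h

Centroid of excess rainfall: t_c = Σ P_i·t̄_i / ΣP_i = 1.9914 h (block centres at 0.5, 1.5, 2.5 h).
Hydrograph peak occurs at t = 4 h, so basin lag t_L = 4 − 1.9914 = 2.01 h.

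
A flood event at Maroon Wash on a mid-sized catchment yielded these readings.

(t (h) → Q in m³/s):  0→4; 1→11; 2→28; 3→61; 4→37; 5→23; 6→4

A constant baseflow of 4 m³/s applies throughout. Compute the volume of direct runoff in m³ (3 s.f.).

Direct-runoff ordinates (Q − Q_b): 0.0, 7.0, 24.0, 57.0, 33.0, 19.0, 0.0 m³/s.
ΣQ_DR = 140.0 m³/s.
With Δt = 1 h = 3600 s, V = ΣQ_DR · Δt = 140.0 × 3600 = 5.04 × 10^5 m³.

V ≈ 5.04 × 10^5 m³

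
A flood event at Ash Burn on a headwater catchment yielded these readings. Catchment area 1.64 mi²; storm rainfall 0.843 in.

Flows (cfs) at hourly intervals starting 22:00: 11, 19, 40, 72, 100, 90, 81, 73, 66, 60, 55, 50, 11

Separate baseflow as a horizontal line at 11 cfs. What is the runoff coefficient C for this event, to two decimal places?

ΣQ_DR = 585.0 cfs; V = ΣQ_DR·Δt = 2.106 × 10^6 ft³.
Runoff depth d = V / A = 0.5527 in.
C = d / P = 0.5527 / 0.843 = 0.66.

C ≈ 0.66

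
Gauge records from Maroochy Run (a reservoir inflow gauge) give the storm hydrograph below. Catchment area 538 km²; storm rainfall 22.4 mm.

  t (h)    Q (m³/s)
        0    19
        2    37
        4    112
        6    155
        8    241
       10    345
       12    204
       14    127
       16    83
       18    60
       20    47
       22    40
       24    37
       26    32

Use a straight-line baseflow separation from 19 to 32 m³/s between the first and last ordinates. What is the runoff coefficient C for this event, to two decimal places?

ΣQ_DR = 1182 m³/s; V = ΣQ_DR·Δt = 8.510 × 10^6 m³.
Runoff depth d = V / A = 15.82 mm.
C = d / P = 15.82 / 22.4 = 0.71.

C ≈ 0.71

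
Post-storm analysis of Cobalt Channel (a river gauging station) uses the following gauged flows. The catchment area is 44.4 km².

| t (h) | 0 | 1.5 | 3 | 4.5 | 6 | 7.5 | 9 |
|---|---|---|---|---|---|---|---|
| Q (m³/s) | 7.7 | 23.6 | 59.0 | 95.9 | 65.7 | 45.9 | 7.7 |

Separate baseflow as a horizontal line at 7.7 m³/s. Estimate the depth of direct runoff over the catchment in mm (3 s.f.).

d ≈ 30.6 mm

Direct runoff: 0.0, 15.9, 51.3, 88.2, 58.0, 38.2, 0.0 m³/s; ΣQ_DR = 251.6 m³/s.
V = ΣQ_DR · Δt = 251.6 × 5400 s = 1.359 × 10^6 m³.
Over A = 44.4 km², depth = V / A = 30.6 mm.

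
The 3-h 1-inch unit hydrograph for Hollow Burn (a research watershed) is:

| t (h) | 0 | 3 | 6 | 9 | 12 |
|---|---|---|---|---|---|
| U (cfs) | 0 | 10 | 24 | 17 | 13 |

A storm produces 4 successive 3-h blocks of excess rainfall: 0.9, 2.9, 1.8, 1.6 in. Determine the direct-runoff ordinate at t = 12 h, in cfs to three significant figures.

By discrete convolution, Q_j = Σ (P_i / 1 in) · U_{j−i}.
At t = 12 h (j=4): Q = (0.9/1)·13 + (2.9/1)·17 + (1.8/1)·24 + (1.6/1)·10 = 120 cfs.

Q ≈ 120 cfs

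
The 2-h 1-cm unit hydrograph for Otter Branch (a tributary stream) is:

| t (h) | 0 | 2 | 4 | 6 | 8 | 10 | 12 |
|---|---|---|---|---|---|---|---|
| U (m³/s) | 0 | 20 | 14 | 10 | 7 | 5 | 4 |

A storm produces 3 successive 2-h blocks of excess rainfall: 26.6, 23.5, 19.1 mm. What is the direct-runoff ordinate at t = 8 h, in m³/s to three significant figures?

By discrete convolution, Q_j = Σ (P_i / 10 mm) · U_{j−i}.
At t = 8 h (j=4): Q = (26.6/10)·7 + (23.5/10)·10 + (19.1/10)·14 = 68.9 m³/s.

Q ≈ 68.9 m³/s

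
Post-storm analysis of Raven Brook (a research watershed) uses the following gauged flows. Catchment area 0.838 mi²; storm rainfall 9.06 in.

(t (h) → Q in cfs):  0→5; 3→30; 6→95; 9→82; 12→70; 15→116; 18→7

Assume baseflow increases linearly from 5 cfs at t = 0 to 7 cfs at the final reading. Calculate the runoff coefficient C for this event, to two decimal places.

ΣQ_DR = 363.0 cfs; V = ΣQ_DR·Δt = 3.920 × 10^6 ft³.
Runoff depth d = V / A = 2.014 in.
C = d / P = 2.014 / 9.06 = 0.22.

C ≈ 0.22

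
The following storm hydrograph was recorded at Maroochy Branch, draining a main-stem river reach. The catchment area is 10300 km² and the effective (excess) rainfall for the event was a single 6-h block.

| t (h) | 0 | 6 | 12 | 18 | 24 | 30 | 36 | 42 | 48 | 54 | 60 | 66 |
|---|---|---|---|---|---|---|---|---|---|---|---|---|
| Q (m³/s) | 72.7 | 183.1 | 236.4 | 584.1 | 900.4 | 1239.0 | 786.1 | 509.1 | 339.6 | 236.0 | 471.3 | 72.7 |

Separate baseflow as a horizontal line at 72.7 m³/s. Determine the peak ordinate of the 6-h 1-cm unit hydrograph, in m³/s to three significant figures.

U_p ≈ 1170 m³/s

Direct runoff: 0.0, 110.4, 163.7, 511.4, 827.7, 1166.3, 713.4, 436.4, 266.9, 163.3, 398.6, 0.0 m³/s; ΣQ_DR = 4758 m³/s, peak = 1166.3 m³/s.
Runoff depth d = ΣQ_DR·Δt / A = 4758 × 21600 / (10300 km²) = 9.978 mm.
The 1-cm UH is the DRH scaled by (10 mm)/d, so U_p = 1166.3 × 10/9.978 = 1170 m³/s.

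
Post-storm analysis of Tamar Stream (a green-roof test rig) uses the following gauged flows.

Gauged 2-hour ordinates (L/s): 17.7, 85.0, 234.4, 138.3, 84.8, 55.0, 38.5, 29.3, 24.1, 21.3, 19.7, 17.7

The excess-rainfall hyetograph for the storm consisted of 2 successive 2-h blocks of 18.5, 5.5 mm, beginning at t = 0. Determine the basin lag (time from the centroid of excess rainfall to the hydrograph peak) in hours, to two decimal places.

t_L ≈ 2.54 h

Centroid of excess rainfall: t_c = Σ P_i·t̄_i / ΣP_i = 1.4583 h (block centres at 1, 3 h).
Hydrograph peak occurs at t = 4 h, so basin lag t_L = 4 − 1.4583 = 2.54 h.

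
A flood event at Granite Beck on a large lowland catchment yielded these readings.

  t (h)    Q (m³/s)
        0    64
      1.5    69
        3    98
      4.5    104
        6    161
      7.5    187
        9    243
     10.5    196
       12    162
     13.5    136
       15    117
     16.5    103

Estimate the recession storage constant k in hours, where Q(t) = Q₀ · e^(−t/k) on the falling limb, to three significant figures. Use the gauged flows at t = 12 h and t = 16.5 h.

On the falling limb, Q drops from 162 to 103 m³/s between t = 12 h and t = 16.5 h (Δt = 4.5 h).
k = −Δt / ln(Q₂/Q₁) = −4.5 / ln(103/162) = 9.94 h.

k ≈ 9.94 h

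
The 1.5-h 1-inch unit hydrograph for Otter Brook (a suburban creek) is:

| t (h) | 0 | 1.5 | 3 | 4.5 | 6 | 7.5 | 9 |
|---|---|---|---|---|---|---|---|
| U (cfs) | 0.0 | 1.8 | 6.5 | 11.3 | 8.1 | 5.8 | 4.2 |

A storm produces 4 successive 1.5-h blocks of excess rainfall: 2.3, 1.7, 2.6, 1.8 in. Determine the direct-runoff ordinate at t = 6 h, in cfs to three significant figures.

By discrete convolution, Q_j = Σ (P_i / 1 in) · U_{j−i}.
At t = 6 h (j=4): Q = (2.3/1)·8.1 + (1.7/1)·11.3 + (2.6/1)·6.5 + (1.8/1)·1.8 = 58.0 cfs.

Q ≈ 58.0 cfs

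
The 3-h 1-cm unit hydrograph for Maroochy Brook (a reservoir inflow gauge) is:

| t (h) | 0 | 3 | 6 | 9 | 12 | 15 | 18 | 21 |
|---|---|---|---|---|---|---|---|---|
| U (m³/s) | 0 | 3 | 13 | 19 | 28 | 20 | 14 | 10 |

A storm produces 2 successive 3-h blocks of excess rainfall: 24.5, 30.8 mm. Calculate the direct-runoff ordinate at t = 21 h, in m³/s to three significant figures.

Q ≈ 67.6 m³/s

By discrete convolution, Q_j = Σ (P_i / 10 mm) · U_{j−i}.
At t = 21 h (j=7): Q = (24.5/10)·10 + (30.8/10)·14 = 67.6 m³/s.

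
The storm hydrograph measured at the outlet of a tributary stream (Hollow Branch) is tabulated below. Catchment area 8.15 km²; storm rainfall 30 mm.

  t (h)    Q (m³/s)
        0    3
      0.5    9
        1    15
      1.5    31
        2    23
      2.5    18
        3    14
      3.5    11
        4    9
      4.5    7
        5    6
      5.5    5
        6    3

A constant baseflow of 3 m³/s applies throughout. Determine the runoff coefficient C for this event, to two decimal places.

ΣQ_DR = 115.0 m³/s; V = ΣQ_DR·Δt = 2.070 × 10^5 m³.
Runoff depth d = V / A = 25.40 mm.
C = d / P = 25.40 / 30 = 0.85.

C ≈ 0.85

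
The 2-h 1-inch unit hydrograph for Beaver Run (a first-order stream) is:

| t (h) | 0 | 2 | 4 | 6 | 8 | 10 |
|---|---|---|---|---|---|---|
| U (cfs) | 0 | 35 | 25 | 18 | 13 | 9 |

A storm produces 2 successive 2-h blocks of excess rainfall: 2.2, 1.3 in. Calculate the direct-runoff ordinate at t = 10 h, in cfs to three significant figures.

Q ≈ 36.7 cfs

By discrete convolution, Q_j = Σ (P_i / 1 in) · U_{j−i}.
At t = 10 h (j=5): Q = (2.2/1)·9 + (1.3/1)·13 = 36.7 cfs.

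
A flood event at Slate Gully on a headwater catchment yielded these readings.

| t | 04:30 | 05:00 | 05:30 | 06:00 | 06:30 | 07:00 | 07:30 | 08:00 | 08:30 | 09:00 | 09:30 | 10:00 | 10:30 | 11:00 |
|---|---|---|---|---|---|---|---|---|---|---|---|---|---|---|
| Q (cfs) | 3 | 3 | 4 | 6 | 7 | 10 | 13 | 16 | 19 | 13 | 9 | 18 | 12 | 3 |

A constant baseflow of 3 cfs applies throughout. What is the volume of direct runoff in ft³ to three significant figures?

Direct-runoff ordinates (Q − Q_b): 0.0, 0.0, 1.0, 3.0, 4.0, 7.0, 10.0, 13.0, 16.0, 10.0, 6.0, 15.0, 9.0, 0.0 cfs.
ΣQ_DR = 94.00 cfs.
With Δt = 0.5 h = 1800 s, V = ΣQ_DR · Δt = 94.00 × 1800 = 1.69 × 10^5 ft³.

V ≈ 1.69 × 10^5 ft³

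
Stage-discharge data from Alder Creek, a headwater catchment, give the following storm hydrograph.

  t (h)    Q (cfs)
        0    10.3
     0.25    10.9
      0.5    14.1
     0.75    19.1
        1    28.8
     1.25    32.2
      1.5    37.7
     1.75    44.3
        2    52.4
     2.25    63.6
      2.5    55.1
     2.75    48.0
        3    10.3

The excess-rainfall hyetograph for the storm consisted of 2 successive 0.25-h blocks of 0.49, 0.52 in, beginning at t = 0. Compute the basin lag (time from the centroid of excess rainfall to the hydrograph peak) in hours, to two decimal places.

Centroid of excess rainfall: t_c = Σ P_i·t̄_i / ΣP_i = 0.2537 h (block centres at 0.125, 0.375 h).
Hydrograph peak occurs at t = 2.25 h, so basin lag t_L = 2.25 − 0.2537 = 2.00 h.

t_L ≈ 2.00 h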